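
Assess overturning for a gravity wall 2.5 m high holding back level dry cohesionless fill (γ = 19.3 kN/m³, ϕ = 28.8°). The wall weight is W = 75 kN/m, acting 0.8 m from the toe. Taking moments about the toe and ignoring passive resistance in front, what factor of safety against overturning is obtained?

K_a = tan²(45° − 28.8°/2) = 0.3498.
P_a = ½K_aγH² = 0.5×0.3498×19.3×2.5² = 21.09 kN/m, acting at H/3 = 0.8333 m above the base.
Overturning moment M_o = P_a × H/3 = 21.09 × 0.8333 = 17.58.
Resisting moment M_r = W × 0.8 = 75 × 0.8 = 60.00.
FS_overturning = M_r/M_o = 60.00/17.58 = 3.413.

3.41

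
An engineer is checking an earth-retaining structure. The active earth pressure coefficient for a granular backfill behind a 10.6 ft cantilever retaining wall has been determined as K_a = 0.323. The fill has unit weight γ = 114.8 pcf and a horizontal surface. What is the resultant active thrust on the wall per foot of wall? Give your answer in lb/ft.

2080 lb/ft

P = ½ K_a γ H² = 0.5 × 0.323 × 114.8 × 10.6² = 2083 lb/ft.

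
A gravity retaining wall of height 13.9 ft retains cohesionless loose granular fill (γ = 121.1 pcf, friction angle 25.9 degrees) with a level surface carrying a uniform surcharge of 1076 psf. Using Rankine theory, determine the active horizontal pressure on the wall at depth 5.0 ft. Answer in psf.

659 psf

K_a = (1 − sin φ)/(1 + sin φ) = 0.3920.
σ_v = γz + q = 121.1 × 5.0 + 1076 = 1682 psf.
σ_h = K_a σ_v = 0.3920 × 1682 = 659.1 psf.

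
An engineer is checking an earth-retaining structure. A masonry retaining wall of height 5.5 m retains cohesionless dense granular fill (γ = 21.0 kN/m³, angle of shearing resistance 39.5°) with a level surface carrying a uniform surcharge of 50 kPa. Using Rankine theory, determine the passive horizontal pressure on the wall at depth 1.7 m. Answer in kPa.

385 kPa

K_p = (1 + sin φ)/(1 − sin φ) = 4.496.
σ_v = γz + q = 21.0 × 1.7 + 50 = 85.70 kPa.
σ_h = K_p σ_v = 4.496 × 85.70 = 385.3 kPa.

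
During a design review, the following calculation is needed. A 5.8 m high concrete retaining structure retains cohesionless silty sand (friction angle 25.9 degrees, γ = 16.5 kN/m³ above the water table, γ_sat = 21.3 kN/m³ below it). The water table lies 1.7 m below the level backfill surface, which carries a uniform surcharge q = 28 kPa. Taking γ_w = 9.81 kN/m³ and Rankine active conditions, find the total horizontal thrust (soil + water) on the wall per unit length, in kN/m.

K_a = tan²(45° − φ/2) = 0.3920.
γ' = 21.3 − 9.81 = 11.49 kN/m³. h₂ = H − d_w = 4.1 m.
σ'_h: at surface K_a·q = 10.98; at WT K_a(q+γd_w) = 21.97; at base K_a(q+γd_w+γ'h₂) = 40.44 kPa.
P₁ = ½(10.98+21.97)×1.7 = 28.00; P₂ = ½(21.97+40.44)×4.1 = 127.9; P_w = ½γ_w h₂² = 82.45.
Total = 28.00+127.9+82.45 = 238.4 kN/m.

238 kN/m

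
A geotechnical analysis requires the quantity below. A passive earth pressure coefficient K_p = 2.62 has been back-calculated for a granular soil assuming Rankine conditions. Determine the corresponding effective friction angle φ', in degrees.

26.6°

K_p = (1+sin φ)/(1−sin φ) ⇒ sin φ = (K_p − 1)/(K_p + 1) = 0.4475.
φ = arcsin(0.4475) = 26.58°.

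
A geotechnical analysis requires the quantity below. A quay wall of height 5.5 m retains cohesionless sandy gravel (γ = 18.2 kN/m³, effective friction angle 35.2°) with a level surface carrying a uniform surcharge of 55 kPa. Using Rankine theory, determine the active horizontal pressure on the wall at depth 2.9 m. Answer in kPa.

29.0 kPa

K_a = (1 − sin φ)/(1 + sin φ) = 0.2687.
σ_v = γz + q = 18.2 × 2.9 + 55 = 107.8 kPa.
σ_h = K_a σ_v = 0.2687 × 107.8 = 28.96 kPa.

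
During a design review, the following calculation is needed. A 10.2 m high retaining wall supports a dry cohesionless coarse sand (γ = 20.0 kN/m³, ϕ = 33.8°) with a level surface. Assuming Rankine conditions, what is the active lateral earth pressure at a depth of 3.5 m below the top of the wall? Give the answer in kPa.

20.0 kPa

K_a = (1 − sin φ)/(1 + sin φ) = 0.2851.
σ_h = K_a γ z = 0.2851 × 20.0 × 3.5 = 19.96 kPa.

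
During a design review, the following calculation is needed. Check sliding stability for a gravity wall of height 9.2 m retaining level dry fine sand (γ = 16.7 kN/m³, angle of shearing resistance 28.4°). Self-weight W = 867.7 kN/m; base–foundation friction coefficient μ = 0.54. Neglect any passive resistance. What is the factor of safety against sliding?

K_a = tan²(45° − 28.4°/2) = 0.3554.
P_a = ½K_aγH² = 0.5×0.3554×16.7×9.2² = 251.1 kN/m, acting at H/3 = 3.067 m above the base.
FS_sliding = μW / P_a = 0.54×867.7 / 251.1 = 1.866.

1.87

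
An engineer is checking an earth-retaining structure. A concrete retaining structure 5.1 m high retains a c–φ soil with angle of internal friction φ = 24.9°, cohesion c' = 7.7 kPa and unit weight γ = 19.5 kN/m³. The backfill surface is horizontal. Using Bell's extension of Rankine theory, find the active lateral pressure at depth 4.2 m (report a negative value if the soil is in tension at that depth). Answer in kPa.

23.5 kPa

K_a = (1 − sin φ)/(1 + sin φ) = 0.4074.
σ_a = K_a γ z − 2c√K_a = 0.4074×19.5×4.2 − 2×7.7×0.6383 = 23.54 kPa.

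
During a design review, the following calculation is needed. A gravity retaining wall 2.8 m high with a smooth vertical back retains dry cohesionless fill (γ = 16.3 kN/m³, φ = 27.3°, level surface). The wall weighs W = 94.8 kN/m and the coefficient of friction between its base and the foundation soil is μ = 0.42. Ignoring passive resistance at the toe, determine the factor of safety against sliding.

1.68

K_a = tan²(45° − 27.3°/2) = 0.3711.
P_a = ½K_aγH² = 0.5×0.3711×16.3×2.8² = 23.71 kN/m, acting at H/3 = 0.9333 m above the base.
FS_sliding = μW / P_a = 0.42×94.8 / 23.71 = 1.679.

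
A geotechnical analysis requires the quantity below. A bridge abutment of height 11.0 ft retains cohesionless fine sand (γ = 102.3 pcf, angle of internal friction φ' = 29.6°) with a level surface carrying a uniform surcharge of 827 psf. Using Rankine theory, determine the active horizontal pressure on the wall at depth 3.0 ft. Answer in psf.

384 psf

K_a = (1 − sin φ)/(1 + sin φ) = 0.3387.
σ_v = γz + q = 102.3 × 3.0 + 827 = 1134 psf.
σ_h = K_a σ_v = 0.3387 × 1134 = 384.1 psf.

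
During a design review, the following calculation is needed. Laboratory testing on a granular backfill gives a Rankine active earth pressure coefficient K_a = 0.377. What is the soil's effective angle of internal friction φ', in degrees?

K_a = tan²(45° − φ/2) ⇒ 45° − φ/2 = arctan(√0.377) = 31.55°.
φ = 2(45° − 31.55°) = 26.90°.

26.9°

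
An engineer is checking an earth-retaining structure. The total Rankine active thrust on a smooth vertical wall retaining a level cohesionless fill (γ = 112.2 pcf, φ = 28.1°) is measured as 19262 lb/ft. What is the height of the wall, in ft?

30.9 ft

K_a = 0.3596. P_a = ½ K_a γ H² ⇒ H = √(2P_a/(K_a γ)).
H = √(2×19262/(0.3596×112.2)) = 30.90 ft.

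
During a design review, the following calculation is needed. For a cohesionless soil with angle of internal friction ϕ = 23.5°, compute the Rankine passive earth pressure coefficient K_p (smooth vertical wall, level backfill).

K_p = (1 + sin φ)/(1 − sin φ) = tan²(45° + 23.5°/2) = 2.326.

2.33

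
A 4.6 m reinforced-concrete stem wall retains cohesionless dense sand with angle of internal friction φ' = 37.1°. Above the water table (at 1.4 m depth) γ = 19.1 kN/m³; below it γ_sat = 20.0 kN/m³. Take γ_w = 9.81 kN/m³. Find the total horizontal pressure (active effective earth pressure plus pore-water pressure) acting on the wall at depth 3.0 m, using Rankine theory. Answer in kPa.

K_a = (1 − sin φ)/(1 + sin φ) = 0.2475.
γ' = 20.0 − 9.81 = 10.19 kN/m³.
Effective vertical stress at 3.0 m: σ'_v = 19.1×1.4 + 10.19×1.60 = 43.04 kPa.
σ'_h = K_a σ'_v = 0.2475 × 43.04 = 10.65 kPa; u = γ_w × 1.60 = 15.70 kPa.
Total σ_h = 10.65 + 15.70 = 26.35 kPa.

26.3 kPa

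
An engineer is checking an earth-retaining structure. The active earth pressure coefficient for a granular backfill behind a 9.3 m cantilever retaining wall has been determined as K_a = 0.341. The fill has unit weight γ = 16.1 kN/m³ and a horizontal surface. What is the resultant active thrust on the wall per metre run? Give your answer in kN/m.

P = ½ K_a γ H² = 0.5 × 0.341 × 16.1 × 9.3² = 237.4 kN/m.

237 kN/m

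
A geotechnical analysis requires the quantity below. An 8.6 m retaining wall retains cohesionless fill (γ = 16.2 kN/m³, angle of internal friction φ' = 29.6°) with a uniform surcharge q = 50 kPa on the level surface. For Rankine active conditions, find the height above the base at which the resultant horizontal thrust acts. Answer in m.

3.47 m

K_a = 0.3387.
Triangular part P₁ = ½K_aγH² = 202.9 at H/3 = 2.867 m; rectangular part P₂ = K_a q H = 145.7 at H/2 = 4.300 m.
ȳ = (P₁·2.867 + P₂·4.300)/(P₁+P₂) = 3.466 m.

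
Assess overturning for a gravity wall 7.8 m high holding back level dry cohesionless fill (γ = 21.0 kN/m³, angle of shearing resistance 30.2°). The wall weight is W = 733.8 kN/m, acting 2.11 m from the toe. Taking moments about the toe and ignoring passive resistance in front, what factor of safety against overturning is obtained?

K_a = tan²(45° − 30.2°/2) = 0.3307.
P_a = ½K_aγH² = 0.5×0.3307×21.0×7.8² = 211.2 kN/m, acting at H/3 = 2.600 m above the base.
Overturning moment M_o = P_a × H/3 = 211.2 × 2.600 = 549.2.
Resisting moment M_r = W × 2.11 = 733.8 × 2.11 = 1548.
FS_overturning = M_r/M_o = 1548/549.2 = 2.819.

2.82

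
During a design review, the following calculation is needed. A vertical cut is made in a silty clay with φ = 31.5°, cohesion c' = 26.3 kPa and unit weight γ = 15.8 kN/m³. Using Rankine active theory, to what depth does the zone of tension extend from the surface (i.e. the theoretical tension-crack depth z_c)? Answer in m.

K_a = tan²(45° − 31.5°/2) = 0.3136; √K_a = 0.5600.
The active pressure is zero where K_a γ z = 2c√K_a, so z_c = 2c/(γ√K_a) = 2×26.3/(15.8×0.5600) = 5.945 m.

5.94 m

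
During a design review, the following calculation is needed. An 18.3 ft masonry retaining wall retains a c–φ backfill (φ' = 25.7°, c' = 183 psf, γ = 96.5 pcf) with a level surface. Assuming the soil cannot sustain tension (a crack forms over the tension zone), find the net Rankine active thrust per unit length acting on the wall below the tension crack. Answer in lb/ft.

2870 lb/ft

K_a = 0.3950; √K_a = 0.6285.
Tension-crack depth z_c = 2c/(γ√K_a) = 2×183/(96.5×0.6285) = 6.034 ft.
σ_a at base = K_a γ H − 2c√K_a = 0.3950×96.5×18.3 − 2×183×0.6285 = 467.6 psf.
P_a = ½ × 467.6 × (H − z_c) = 0.5×467.6×12.27 = 2867 lb/ft.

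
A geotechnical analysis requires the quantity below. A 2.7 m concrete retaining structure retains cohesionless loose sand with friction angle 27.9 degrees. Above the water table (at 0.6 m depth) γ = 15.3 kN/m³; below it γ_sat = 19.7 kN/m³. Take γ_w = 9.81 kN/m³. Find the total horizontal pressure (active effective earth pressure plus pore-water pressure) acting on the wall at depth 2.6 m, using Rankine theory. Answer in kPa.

30.1 kPa

K_a = (1 − sin φ)/(1 + sin φ) = 0.3625.
γ' = 19.7 − 9.81 = 9.890 kN/m³.
Effective vertical stress at 2.6 m: σ'_v = 15.3×0.6 + 9.890×2.00 = 28.96 kPa.
σ'_h = K_a σ'_v = 0.3625 × 28.96 = 10.50 kPa; u = γ_w × 2.00 = 19.62 kPa.
Total σ_h = 10.50 + 19.62 = 30.12 kPa.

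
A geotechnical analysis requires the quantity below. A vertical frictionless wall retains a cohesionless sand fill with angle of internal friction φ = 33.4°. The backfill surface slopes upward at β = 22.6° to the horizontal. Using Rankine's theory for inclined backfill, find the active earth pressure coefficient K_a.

K_a = cos β · (cos β − √(cos²β − cos²φ)) / (cos β + √(cos²β − cos²φ)).
cos β = 0.9232, cos φ = 0.8348, √(cos²β − cos²φ) = 0.3941.
K_a = 0.9232 × (0.9232 − 0.3941)/(0.9232 + 0.3941) = 0.3708.

0.371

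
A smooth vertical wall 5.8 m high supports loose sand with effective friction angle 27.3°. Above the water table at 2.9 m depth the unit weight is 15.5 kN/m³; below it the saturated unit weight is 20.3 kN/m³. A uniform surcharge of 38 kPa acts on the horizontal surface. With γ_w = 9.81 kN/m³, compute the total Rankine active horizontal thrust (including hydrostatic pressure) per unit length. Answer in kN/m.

K_a = tan²(45° − φ/2) = 0.3711.
γ' = 20.3 − 9.81 = 10.49 kN/m³. h₂ = H − d_w = 2.9 m.
σ'_h: at surface K_a·q = 14.10; at WT K_a(q+γd_w) = 30.79; at base K_a(q+γd_w+γ'h₂) = 42.08 kPa.
P₁ = ½(14.10+30.79)×2.9 = 65.09; P₂ = ½(30.79+42.08)×2.9 = 105.6; P_w = ½γ_w h₂² = 41.25.
Total = 65.09+105.6+41.25 = 212.0 kN/m.

212 kN/m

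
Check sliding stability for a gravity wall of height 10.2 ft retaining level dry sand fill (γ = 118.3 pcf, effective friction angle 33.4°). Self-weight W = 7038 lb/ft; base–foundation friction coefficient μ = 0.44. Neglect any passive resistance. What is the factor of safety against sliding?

1.74

K_a = tan²(45° − 33.4°/2) = 0.2899.
P_a = ½K_aγH² = 0.5×0.2899×118.3×10.2² = 1784 lb/ft, acting at H/3 = 3.400 ft above the base.
FS_sliding = μW / P_a = 0.44×7038 / 1784 = 1.736.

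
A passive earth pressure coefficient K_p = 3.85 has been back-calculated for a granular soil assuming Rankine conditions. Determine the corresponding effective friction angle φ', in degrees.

36.0°

K_p = (1+sin φ)/(1−sin φ) ⇒ sin φ = (K_p − 1)/(K_p + 1) = 0.5876.
φ = arcsin(0.5876) = 35.99°.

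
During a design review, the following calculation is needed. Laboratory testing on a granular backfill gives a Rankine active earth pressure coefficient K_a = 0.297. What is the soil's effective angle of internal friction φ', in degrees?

32.8°

K_a = tan²(45° − φ/2) ⇒ 45° − φ/2 = arctan(√0.297) = 28.59°.
φ = 2(45° − 28.59°) = 32.82°.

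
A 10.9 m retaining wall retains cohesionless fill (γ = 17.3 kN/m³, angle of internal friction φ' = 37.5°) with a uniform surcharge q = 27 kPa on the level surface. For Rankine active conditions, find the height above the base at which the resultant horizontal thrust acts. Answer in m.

K_a = 0.2432.
Triangular part P₁ = ½K_aγH² = 249.9 at H/3 = 3.633 m; rectangular part P₂ = K_a q H = 71.57 at H/2 = 5.450 m.
ȳ = (P₁·3.633 + P₂·5.450)/(P₁+P₂) = 4.038 m.

4.04 m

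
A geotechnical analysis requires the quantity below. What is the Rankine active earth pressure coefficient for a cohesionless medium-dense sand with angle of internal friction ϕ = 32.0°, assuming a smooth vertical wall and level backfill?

K_a = (1 − sin φ)/(1 + sin φ) = (1 − sin 32.0°)/(1 + sin 32.0°) = 0.3073.

0.307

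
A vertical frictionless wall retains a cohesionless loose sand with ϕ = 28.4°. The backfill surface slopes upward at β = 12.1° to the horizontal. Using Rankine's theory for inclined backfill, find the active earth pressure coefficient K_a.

K_a = cos β · (cos β − √(cos²β − cos²φ)) / (cos β + √(cos²β − cos²φ)).
cos β = 0.9778, cos φ = 0.8796, √(cos²β − cos²φ) = 0.4269.
K_a = 0.9778 × (0.9778 − 0.4269)/(0.9778 + 0.4269) = 0.3834.

0.383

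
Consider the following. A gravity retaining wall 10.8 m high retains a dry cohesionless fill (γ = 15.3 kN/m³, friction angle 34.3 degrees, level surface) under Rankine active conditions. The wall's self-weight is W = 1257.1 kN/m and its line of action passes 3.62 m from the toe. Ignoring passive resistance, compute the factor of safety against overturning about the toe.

5.07

K_a = tan²(45° − 34.3°/2) = 0.2792.
P_a = ½K_aγH² = 0.5×0.2792×15.3×10.8² = 249.1 kN/m, acting at H/3 = 3.600 m above the base.
Overturning moment M_o = P_a × H/3 = 249.1 × 3.600 = 896.7.
Resisting moment M_r = W × 3.62 = 1257.1 × 3.62 = 4551.
FS_overturning = M_r/M_o = 4551/896.7 = 5.075.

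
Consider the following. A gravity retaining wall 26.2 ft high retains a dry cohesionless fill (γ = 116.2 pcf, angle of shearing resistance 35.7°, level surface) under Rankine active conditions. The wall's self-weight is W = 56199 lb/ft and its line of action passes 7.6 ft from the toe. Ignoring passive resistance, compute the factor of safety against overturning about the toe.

4.66

K_a = tan²(45° − 35.7°/2) = 0.2630.
P_a = ½K_aγH² = 0.5×0.2630×116.2×26.2² = 10490 lb/ft, acting at H/3 = 8.733 ft above the base.
Overturning moment M_o = P_a × H/3 = 10490 × 8.733 = 91600.
Resisting moment M_r = W × 7.6 = 56199 × 7.6 = 427100.
FS_overturning = M_r/M_o = 427100/91600 = 4.663.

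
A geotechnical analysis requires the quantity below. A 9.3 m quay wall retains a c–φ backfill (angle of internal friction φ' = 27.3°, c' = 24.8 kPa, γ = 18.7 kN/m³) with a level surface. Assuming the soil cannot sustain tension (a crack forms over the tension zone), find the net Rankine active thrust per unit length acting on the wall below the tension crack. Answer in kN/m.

K_a = 0.3711; √K_a = 0.6092.
Tension-crack depth z_c = 2c/(γ√K_a) = 2×24.8/(18.7×0.6092) = 4.354 m.
σ_a at base = K_a γ H − 2c√K_a = 0.3711×18.7×9.3 − 2×24.8×0.6092 = 34.33 kPa.
P_a = ½ × 34.33 × (H − z_c) = 0.5×34.33×4.946 = 84.89 kN/m.

84.9 kN/m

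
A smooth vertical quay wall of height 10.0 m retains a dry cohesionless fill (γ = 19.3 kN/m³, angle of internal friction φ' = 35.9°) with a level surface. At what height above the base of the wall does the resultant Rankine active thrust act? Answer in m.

3.33 m

K_a = 0.2607.
The pressure distribution is triangular, so the resultant acts at H/3 above the base = 10.0/3 = 3.333 m.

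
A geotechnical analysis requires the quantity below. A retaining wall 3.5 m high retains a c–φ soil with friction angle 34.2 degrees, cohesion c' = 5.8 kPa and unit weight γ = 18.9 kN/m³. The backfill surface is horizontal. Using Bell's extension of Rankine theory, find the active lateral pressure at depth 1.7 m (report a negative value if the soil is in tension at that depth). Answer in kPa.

2.87 kPa

K_a = (1 − sin φ)/(1 + sin φ) = 0.2803.
σ_a = K_a γ z − 2c√K_a = 0.2803×18.9×1.7 − 2×5.8×0.5295 = 2.865 kPa.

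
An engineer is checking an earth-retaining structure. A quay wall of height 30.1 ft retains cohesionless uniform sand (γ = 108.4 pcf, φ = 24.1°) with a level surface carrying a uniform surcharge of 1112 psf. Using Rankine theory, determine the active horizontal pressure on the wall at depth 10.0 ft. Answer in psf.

K_a = (1 − sin φ)/(1 + sin φ) = 0.4201.
σ_v = γz + q = 108.4 × 10.0 + 1112 = 2196 psf.
σ_h = K_a σ_v = 0.4201 × 2196 = 922.6 psf.

923 psf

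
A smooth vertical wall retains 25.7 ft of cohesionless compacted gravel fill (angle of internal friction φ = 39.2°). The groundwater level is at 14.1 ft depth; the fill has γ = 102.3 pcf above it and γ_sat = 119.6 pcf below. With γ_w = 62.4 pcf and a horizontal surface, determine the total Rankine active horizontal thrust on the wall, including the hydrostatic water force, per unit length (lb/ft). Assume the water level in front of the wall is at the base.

K_a = tan²(45° − φ/2) = 0.2255.
γ' = 119.6 − 62.4 = 57.20 pcf. Depth below WT = 11.6 ft.
σ'_h at WT = K_a γ d_w = 325.2 psf; at base = 325.2 + K_a γ' × 11.6 = 474.8 psf.
P₁ (0–14.1 ft) = ½×325.2×14.1 = 2293. P₂ (14.1–25.7 ft) = ½(325.2+474.8)×11.6 = 4640.
P_w = ½ γ_w h₂² = 0.5×62.4×11.6² = 4198. Total = 2293+4640+4198 = 11130 lb/ft.

11100 lb/ft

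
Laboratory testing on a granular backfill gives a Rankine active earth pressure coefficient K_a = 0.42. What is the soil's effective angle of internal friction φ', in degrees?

K_a = tan²(45° − φ/2) ⇒ 45° − φ/2 = arctan(√0.42) = 32.95°.
φ = 2(45° − 32.95°) = 24.11°.

24.1°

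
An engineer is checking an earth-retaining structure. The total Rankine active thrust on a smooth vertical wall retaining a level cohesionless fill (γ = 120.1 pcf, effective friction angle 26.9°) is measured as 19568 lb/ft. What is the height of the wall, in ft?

K_a = 0.3770. P_a = ½ K_a γ H² ⇒ H = √(2P_a/(K_a γ)).
H = √(2×19568/(0.3770×120.1)) = 29.40 ft.

29.4 ft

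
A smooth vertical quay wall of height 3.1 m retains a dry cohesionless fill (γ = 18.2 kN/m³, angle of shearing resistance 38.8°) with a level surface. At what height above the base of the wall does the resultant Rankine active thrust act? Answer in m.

1.03 m

K_a = 0.2296.
The pressure distribution is triangular, so the resultant acts at H/3 above the base = 3.1/3 = 1.033 m.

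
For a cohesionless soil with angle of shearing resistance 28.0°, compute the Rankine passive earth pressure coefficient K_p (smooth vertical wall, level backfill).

2.77

K_p = (1 + sin φ)/(1 − sin φ) = tan²(45° + 28.0°/2) = 2.770.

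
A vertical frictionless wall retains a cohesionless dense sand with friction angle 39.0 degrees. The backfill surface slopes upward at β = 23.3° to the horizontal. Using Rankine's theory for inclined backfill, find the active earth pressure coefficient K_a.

K_a = cos β · (cos β − √(cos²β − cos²φ)) / (cos β + √(cos²β − cos²φ)).
cos β = 0.9184, cos φ = 0.7771, √(cos²β − cos²φ) = 0.4895.
K_a = 0.9184 × (0.9184 − 0.4895)/(0.9184 + 0.4895) = 0.2798.

0.280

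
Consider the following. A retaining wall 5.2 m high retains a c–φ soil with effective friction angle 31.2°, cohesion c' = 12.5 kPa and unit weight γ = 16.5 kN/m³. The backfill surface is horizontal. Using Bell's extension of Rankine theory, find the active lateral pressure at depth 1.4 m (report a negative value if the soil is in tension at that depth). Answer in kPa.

K_a = (1 − sin φ)/(1 + sin φ) = 0.3175.
σ_a = K_a γ z − 2c√K_a = 0.3175×16.5×1.4 − 2×12.5×0.5635 = -6.753 kPa.

-6.75 kPa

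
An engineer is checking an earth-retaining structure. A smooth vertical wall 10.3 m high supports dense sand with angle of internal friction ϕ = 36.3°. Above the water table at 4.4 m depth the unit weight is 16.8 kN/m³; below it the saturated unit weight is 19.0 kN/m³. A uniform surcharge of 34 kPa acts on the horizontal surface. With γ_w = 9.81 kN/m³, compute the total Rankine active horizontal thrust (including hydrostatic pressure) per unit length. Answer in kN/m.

455 kN/m

K_a = tan²(45° − φ/2) = 0.2563.
γ' = 19.0 − 9.81 = 9.190 kN/m³. h₂ = H − d_w = 5.9 m.
σ'_h: at surface K_a·q = 8.713; at WT K_a(q+γd_w) = 27.66; at base K_a(q+γd_w+γ'h₂) = 41.55 kPa.
P₁ = ½(8.713+27.66)×4.4 = 80.01; P₂ = ½(27.66+41.55)×5.9 = 204.2; P_w = ½γ_w h₂² = 170.7.
Total = 80.01+204.2+170.7 = 454.9 kN/m.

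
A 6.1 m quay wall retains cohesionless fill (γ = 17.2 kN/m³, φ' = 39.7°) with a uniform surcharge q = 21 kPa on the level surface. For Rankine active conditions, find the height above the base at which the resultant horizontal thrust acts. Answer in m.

K_a = 0.2204.
Triangular part P₁ = ½K_aγH² = 70.54 at H/3 = 2.033 m; rectangular part P₂ = K_a q H = 28.24 at H/2 = 3.050 m.
ȳ = (P₁·2.033 + P₂·3.050)/(P₁+P₂) = 2.324 m.

2.32 m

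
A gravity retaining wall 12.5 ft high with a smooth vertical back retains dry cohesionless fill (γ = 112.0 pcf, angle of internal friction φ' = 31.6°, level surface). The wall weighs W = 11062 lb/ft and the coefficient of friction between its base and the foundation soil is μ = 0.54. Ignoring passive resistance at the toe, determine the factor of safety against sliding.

2.19

K_a = tan²(45° − 31.6°/2) = 0.3123.
P_a = ½K_aγH² = 0.5×0.3123×112.0×12.5² = 2733 lb/ft, acting at H/3 = 4.167 ft above the base.
FS_sliding = μW / P_a = 0.54×11062 / 2733 = 2.186.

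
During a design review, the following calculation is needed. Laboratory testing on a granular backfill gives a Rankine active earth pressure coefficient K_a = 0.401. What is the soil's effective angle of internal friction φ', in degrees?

K_a = tan²(45° − φ/2) ⇒ 45° − φ/2 = arctan(√0.401) = 32.34°.
φ = 2(45° − 32.34°) = 25.31°.

25.3°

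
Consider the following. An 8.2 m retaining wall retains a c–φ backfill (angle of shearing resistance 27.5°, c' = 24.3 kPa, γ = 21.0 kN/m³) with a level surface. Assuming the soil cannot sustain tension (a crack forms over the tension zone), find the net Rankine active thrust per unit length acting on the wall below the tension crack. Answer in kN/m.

K_a = 0.3682; √K_a = 0.6068.
Tension-crack depth z_c = 2c/(γ√K_a) = 2×24.3/(21.0×0.6068) = 3.814 m.
σ_a at base = K_a γ H − 2c√K_a = 0.3682×21.0×8.2 − 2×24.3×0.6068 = 33.92 kPa.
P_a = ½ × 33.92 × (H − z_c) = 0.5×33.92×4.386 = 74.38 kN/m.

74.4 kN/m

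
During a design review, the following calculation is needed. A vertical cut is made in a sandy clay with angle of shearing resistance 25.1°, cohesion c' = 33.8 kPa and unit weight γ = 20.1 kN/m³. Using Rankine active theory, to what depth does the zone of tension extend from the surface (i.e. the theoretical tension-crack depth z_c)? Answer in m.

K_a = tan²(45° − 25.1°/2) = 0.4043; √K_a = 0.6358.
The active pressure is zero where K_a γ z = 2c√K_a, so z_c = 2c/(γ√K_a) = 2×33.8/(20.1×0.6358) = 5.289 m.

5.29 m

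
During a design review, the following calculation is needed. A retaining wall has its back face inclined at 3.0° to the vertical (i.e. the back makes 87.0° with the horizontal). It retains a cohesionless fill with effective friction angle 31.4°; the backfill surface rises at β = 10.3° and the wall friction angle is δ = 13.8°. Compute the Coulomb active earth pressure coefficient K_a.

0.351

K_a = sin²(α+φ) / [sin²α · sin(α−δ) · (1 + √{sin(φ+δ)sin(φ−β) / (sin(α−δ)sin(α+β))})²].
With α = 87.0°, φ = 31.4°, δ = 13.8°, β = 10.3°: K_a = 0.3514.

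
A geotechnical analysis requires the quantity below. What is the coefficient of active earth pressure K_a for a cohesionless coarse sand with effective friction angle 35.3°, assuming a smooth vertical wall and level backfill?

K_a = tan²(45° − φ/2) = tan²(27.35°) = 0.2675.

0.268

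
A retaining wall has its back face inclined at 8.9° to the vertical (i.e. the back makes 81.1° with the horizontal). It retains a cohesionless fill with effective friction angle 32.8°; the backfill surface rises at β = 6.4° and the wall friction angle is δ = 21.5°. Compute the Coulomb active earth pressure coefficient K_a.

0.366

K_a = sin²(α+φ) / [sin²α · sin(α−δ) · (1 + √{sin(φ+δ)sin(φ−β) / (sin(α−δ)sin(α+β))})²].
With α = 81.1°, φ = 32.8°, δ = 21.5°, β = 6.4°: K_a = 0.3659.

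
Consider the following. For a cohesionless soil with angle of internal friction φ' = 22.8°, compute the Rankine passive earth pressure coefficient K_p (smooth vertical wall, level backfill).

2.27

K_p = (1 + sin φ)/(1 − sin φ) = tan²(45° + 22.8°/2) = 2.265.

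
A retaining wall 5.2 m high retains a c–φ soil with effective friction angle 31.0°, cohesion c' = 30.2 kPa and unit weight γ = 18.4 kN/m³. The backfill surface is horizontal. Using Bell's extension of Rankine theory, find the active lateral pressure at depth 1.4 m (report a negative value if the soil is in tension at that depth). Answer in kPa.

-25.9 kPa

K_a = (1 − sin φ)/(1 + sin φ) = 0.3201.
σ_a = K_a γ z − 2c√K_a = 0.3201×18.4×1.4 − 2×30.2×0.5658 = -25.93 kPa.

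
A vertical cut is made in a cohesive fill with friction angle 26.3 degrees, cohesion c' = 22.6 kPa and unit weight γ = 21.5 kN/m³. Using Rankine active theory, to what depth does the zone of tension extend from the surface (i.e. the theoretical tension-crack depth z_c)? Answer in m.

K_a = tan²(45° − 26.3°/2) = 0.3859; √K_a = 0.6212.
The active pressure is zero where K_a γ z = 2c√K_a, so z_c = 2c/(γ√K_a) = 2×22.6/(21.5×0.6212) = 3.384 m.

3.38 m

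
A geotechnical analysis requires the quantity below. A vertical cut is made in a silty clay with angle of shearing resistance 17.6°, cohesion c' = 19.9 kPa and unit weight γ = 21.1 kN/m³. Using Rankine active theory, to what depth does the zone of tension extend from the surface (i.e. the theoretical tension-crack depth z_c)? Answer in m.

K_a = tan²(45° − 17.6°/2) = 0.5357; √K_a = 0.7319.
The active pressure is zero where K_a γ z = 2c√K_a, so z_c = 2c/(γ√K_a) = 2×19.9/(21.1×0.7319) = 2.577 m.

2.58 m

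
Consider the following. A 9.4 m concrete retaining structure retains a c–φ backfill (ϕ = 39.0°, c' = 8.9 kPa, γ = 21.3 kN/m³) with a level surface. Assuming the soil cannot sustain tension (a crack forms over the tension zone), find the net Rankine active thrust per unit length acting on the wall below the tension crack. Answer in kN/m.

142 kN/m

K_a = 0.2275; √K_a = 0.4770.
Tension-crack depth z_c = 2c/(γ√K_a) = 2×8.9/(21.3×0.4770) = 1.752 m.
σ_a at base = K_a γ H − 2c√K_a = 0.2275×21.3×9.4 − 2×8.9×0.4770 = 37.06 kPa.
P_a = ½ × 37.06 × (H − z_c) = 0.5×37.06×7.648 = 141.7 kN/m.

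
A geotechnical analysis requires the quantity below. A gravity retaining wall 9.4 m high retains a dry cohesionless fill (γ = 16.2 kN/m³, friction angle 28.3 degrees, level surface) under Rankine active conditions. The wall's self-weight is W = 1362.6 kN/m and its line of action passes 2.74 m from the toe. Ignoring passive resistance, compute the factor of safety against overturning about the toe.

4.67

K_a = tan²(45° − 28.3°/2) = 0.3568.
P_a = ½K_aγH² = 0.5×0.3568×16.2×9.4² = 255.3 kN/m, acting at H/3 = 3.133 m above the base.
Overturning moment M_o = P_a × H/3 = 255.3 × 3.133 = 800.1.
Resisting moment M_r = W × 2.74 = 1362.6 × 2.74 = 3734.
FS_overturning = M_r/M_o = 3734/800.1 = 4.666.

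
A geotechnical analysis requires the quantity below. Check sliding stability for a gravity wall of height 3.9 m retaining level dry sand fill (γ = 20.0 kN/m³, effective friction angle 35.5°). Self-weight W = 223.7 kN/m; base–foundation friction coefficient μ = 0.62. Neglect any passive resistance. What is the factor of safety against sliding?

3.44

K_a = tan²(45° − 35.5°/2) = 0.2653.
P_a = ½K_aγH² = 0.5×0.2653×20.0×3.9² = 40.35 kN/m, acting at H/3 = 1.300 m above the base.
FS_sliding = μW / P_a = 0.62×223.7 / 40.35 = 3.438.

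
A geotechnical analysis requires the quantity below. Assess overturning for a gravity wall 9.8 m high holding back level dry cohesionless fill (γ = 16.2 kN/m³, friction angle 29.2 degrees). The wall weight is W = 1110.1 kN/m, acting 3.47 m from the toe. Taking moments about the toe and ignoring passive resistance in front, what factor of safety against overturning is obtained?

4.40

K_a = tan²(45° − 29.2°/2) = 0.3442.
P_a = ½K_aγH² = 0.5×0.3442×16.2×9.8² = 267.8 kN/m, acting at H/3 = 3.267 m above the base.
Overturning moment M_o = P_a × H/3 = 267.8 × 3.267 = 874.7.
Resisting moment M_r = W × 3.47 = 1110.1 × 3.47 = 3852.
FS_overturning = M_r/M_o = 3852/874.7 = 4.404.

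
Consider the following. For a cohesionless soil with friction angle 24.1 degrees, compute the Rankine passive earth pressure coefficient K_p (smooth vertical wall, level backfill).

2.38

K_p = (1 + sin φ)/(1 − sin φ) = tan²(45° + 24.1°/2) = 2.380.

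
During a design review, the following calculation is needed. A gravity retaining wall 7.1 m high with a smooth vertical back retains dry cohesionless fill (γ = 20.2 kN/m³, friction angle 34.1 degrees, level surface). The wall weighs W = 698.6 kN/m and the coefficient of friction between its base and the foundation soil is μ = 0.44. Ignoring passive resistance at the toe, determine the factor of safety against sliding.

2.14

K_a = tan²(45° − 34.1°/2) = 0.2815.
P_a = ½K_aγH² = 0.5×0.2815×20.2×7.1² = 143.3 kN/m, acting at H/3 = 2.367 m above the base.
FS_sliding = μW / P_a = 0.44×698.6 / 143.3 = 2.144.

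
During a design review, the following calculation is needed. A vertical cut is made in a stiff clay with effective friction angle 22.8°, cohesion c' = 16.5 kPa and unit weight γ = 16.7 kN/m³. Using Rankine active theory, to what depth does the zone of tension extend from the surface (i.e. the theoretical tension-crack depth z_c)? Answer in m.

2.97 m

K_a = tan²(45° − 22.8°/2) = 0.4414; √K_a = 0.6644.
The active pressure is zero where K_a γ z = 2c√K_a, so z_c = 2c/(γ√K_a) = 2×16.5/(16.7×0.6644) = 2.974 m.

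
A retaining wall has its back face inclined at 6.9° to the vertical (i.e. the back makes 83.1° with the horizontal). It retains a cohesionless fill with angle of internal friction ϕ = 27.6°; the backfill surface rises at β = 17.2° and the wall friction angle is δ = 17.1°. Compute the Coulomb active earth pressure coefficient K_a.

K_a = sin²(α+φ) / [sin²α · sin(α−δ) · (1 + √{sin(φ+δ)sin(φ−β) / (sin(α−δ)sin(α+β))})²].
With α = 83.1°, φ = 27.6°, δ = 17.1°, β = 17.2°: K_a = 0.5134.

0.513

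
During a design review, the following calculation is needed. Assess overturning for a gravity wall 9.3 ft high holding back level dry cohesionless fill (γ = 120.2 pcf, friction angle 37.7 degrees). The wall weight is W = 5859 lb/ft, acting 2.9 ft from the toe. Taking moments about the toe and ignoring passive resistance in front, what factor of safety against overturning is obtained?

4.37

K_a = tan²(45° − 37.7°/2) = 0.2411.
P_a = ½K_aγH² = 0.5×0.2411×120.2×9.3² = 1253 lb/ft, acting at H/3 = 3.100 ft above the base.
Overturning moment M_o = P_a × H/3 = 1253 × 3.100 = 3884.
Resisting moment M_r = W × 2.9 = 5859 × 2.9 = 16990.
FS_overturning = M_r/M_o = 16990/3884 = 4.374.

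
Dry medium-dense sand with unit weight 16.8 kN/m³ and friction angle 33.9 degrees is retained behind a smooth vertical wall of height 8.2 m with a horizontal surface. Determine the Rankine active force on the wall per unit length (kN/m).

K_a = tan²(45° − φ/2) = 0.2839.
P_a = ½ K_a γ H² = 0.5 × 0.2839 × 16.8 × 8.2² = 160.4 kN/m.

160 kN/m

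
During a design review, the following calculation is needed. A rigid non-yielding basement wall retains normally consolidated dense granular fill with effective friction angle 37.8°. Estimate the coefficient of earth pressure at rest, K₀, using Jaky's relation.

0.387

K₀ = 1 − sin φ' = 1 − sin 37.8° = 0.3871.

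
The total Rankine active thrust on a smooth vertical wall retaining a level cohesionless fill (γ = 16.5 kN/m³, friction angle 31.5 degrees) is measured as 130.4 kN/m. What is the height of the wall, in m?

K_a = 0.3136. P_a = ½ K_a γ H² ⇒ H = √(2P_a/(K_a γ)).
H = √(2×130.4/(0.3136×16.5)) = 7.099 m.

7.10 m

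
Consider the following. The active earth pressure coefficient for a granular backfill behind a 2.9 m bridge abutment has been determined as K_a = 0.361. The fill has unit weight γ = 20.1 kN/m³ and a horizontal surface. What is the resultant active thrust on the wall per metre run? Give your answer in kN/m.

30.5 kN/m

P = ½ K_a γ H² = 0.5 × 0.361 × 20.1 × 2.9² = 30.51 kN/m.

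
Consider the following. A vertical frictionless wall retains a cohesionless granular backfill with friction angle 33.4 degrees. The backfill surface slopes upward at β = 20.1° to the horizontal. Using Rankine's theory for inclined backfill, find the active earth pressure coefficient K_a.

0.349

K_a = cos β · (cos β − √(cos²β − cos²φ)) / (cos β + √(cos²β − cos²φ)).
cos β = 0.9391, cos φ = 0.8348, √(cos²β − cos²φ) = 0.4300.
K_a = 0.9391 × (0.9391 − 0.4300)/(0.9391 + 0.4300) = 0.3492.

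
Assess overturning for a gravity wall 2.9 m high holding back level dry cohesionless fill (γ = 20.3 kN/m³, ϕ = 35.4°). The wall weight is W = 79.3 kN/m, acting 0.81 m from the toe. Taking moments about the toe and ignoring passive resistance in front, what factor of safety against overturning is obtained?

K_a = tan²(45° − 35.4°/2) = 0.2664.
P_a = ½K_aγH² = 0.5×0.2664×20.3×2.9² = 22.74 kN/m, acting at H/3 = 0.9667 m above the base.
Overturning moment M_o = P_a × H/3 = 22.74 × 0.9667 = 21.98.
Resisting moment M_r = W × 0.81 = 79.3 × 0.81 = 64.23.
FS_overturning = M_r/M_o = 64.23/21.98 = 2.922.

2.92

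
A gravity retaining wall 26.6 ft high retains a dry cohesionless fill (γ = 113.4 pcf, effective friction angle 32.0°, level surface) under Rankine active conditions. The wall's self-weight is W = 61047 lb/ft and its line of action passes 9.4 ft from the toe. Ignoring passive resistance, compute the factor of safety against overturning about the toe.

5.25

K_a = tan²(45° − 32.0°/2) = 0.3073.
P_a = ½K_aγH² = 0.5×0.3073×113.4×26.6² = 12330 lb/ft, acting at H/3 = 8.867 ft above the base.
Overturning moment M_o = P_a × H/3 = 12330 × 8.867 = 109300.
Resisting moment M_r = W × 9.4 = 61047 × 9.4 = 573800.
FS_overturning = M_r/M_o = 573800/109300 = 5.250.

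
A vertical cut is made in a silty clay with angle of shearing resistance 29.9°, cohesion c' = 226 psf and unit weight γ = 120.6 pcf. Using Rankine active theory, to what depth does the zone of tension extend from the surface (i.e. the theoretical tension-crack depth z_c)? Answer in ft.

K_a = tan²(45° − 29.9°/2) = 0.3347; √K_a = 0.5785.
The active pressure is zero where K_a γ z = 2c√K_a, so z_c = 2c/(γ√K_a) = 2×226/(120.6×0.5785) = 6.479 ft.

6.48 ft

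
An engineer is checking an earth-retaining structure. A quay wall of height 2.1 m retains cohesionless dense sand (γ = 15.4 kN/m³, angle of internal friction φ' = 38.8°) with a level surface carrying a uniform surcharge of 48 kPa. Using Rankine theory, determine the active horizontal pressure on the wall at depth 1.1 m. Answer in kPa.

14.9 kPa

K_a = (1 − sin φ)/(1 + sin φ) = 0.2296.
σ_v = γz + q = 15.4 × 1.1 + 48 = 64.94 kPa.
σ_h = K_a σ_v = 0.2296 × 64.94 = 14.91 kPa.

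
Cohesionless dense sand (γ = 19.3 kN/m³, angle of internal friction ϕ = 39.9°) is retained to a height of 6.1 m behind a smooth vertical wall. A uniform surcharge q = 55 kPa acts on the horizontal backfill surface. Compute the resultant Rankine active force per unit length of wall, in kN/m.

K_a = tan²(45° − φ/2) = 0.2184.
Soil triangle: ½ K_a γ H² = 0.5×0.2184×19.3×6.1² = 78.43 kN/m.
Surcharge rectangle: K_a q H = 0.2184×55×6.1 = 73.29 kN/m.
Total = 78.43 + 73.29 = 151.7 kN/m.

152 kN/m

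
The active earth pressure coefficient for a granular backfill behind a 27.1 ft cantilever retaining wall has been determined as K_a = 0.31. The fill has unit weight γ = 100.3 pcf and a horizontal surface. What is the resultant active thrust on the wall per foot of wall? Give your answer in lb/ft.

P = ½ K_a γ H² = 0.5 × 0.31 × 100.3 × 27.1² = 11420 lb/ft.

11400 lb/ft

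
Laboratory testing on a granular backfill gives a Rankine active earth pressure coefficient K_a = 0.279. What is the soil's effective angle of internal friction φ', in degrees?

34.3°

K_a = tan²(45° − φ/2) ⇒ 45° − φ/2 = arctan(√0.279) = 27.84°.
φ = 2(45° − 27.84°) = 34.31°.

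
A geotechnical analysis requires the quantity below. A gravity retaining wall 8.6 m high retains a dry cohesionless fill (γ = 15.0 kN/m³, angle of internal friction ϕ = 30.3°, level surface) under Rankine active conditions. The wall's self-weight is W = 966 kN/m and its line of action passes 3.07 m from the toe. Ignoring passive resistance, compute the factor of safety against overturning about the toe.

5.66

K_a = tan²(45° − 30.3°/2) = 0.3293.
P_a = ½K_aγH² = 0.5×0.3293×15.0×8.6² = 182.7 kN/m, acting at H/3 = 2.867 m above the base.
Overturning moment M_o = P_a × H/3 = 182.7 × 2.867 = 523.7.
Resisting moment M_r = W × 3.07 = 966 × 3.07 = 2966.
FS_overturning = M_r/M_o = 2966/523.7 = 5.663.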